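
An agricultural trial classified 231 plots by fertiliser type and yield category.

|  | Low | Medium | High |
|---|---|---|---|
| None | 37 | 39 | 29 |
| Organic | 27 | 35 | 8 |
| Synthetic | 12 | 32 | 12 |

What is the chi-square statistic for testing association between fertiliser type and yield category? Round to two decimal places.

Row totals: 105, 70, 56. Column totals: 76, 106, 49. Grand total N = 231.
Expected counts (row total × column total / N):
  None, Low: 105×76/231 = 34.545
  None, Medium: 105×106/231 = 48.182
  None, High: 105×49/231 = 22.273
  Organic, Low: 70×76/231 = 23.030
  Organic, Medium: 70×106/231 = 32.121
  Organic, High: 70×49/231 = 14.848
  Synthetic, Low: 56×76/231 = 18.424
  Synthetic, Medium: 56×106/231 = 25.697
  Synthetic, High: 56×49/231 = 11.879
Contributions (O − E)²/E:
  (37 − 34.545)²/34.545 = 0.1745
  (39 − 48.182)²/48.182 = 1.7498
  (29 − 22.273)²/22.273 = 2.0317
  (27 − 23.030)²/23.030 = 0.6844
  (35 − 32.121)²/32.121 = 0.2580
  (8 − 14.848)²/14.848 = 3.1583
  (12 − 18.424)²/18.424 = 2.2399
  (32 − 25.697)²/25.697 = 1.5460
  (12 − 11.879)²/11.879 = 0.0012
χ² = 0.1745 + 1.7498 + 2.0317 + 0.6844 + 0.2580 + 3.1583 + 2.2399 + 1.5460 + 0.0012 = 11.84

11.84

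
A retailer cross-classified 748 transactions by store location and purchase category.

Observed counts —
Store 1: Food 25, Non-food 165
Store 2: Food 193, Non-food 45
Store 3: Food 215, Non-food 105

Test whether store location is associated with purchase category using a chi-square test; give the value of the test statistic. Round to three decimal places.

Row totals: 190, 238, 320. Column totals: 433, 315. Grand total N = 748.
Expected counts (row total × column total / N):
  Store 1, Food: 190×433/748 = 109.9866
  Store 1, Non-food: 190×315/748 = 80.0134
  Store 2, Food: 238×433/748 = 137.7727
  Store 2, Non-food: 238×315/748 = 100.2273
  Store 3, Food: 320×433/748 = 185.2406
  Store 3, Non-food: 320×315/748 = 134.7594
Contributions (O − E)²/E:
  (25 − 109.9866)²/109.9866 = 65.6691
  (165 − 80.0134)²/80.0134 = 90.2689
  (193 − 137.7727)²/137.7727 = 22.1383
  (45 − 100.2273)²/100.2273 = 30.4314
  (215 − 185.2406)²/185.2406 = 4.7809
  (105 − 134.7594)²/134.7594 = 6.5719
χ² = 65.6691 + 90.2689 + 22.1383 + 30.4314 + 4.7809 + 6.5719 = 219.861

219.861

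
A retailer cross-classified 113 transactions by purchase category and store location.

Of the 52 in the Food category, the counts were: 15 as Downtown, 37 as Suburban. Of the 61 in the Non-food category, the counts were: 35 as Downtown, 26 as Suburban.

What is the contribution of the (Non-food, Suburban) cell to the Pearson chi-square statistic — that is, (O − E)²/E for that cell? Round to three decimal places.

Row total (Non-food) = 61; column total (Suburban) = 63; N = 113.
Expected count E = 61 × 63 / 113 = 34.0088.
Contribution = (O − E)²/E = (26 − 34.0088)² / 34.0088 = 1.886.

1.886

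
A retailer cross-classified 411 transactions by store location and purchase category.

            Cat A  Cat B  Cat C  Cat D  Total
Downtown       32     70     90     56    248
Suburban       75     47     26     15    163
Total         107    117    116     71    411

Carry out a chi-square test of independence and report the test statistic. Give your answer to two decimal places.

Grand total N = 411.
Expected counts (row total × column total / N):
  Downtown, Cat A: 248×107/411 = 64.564
  Downtown, Cat B: 248×117/411 = 70.599
  Downtown, Cat C: 248×116/411 = 69.995
  Downtown, Cat D: 248×71/411 = 42.842
  Suburban, Cat A: 163×107/411 = 42.436
  Suburban, Cat B: 163×117/411 = 46.401
  Suburban, Cat C: 163×116/411 = 46.005
  Suburban, Cat D: 163×71/411 = 28.158
Contributions (O − E)²/E:
  (32 − 64.564)²/64.564 = 16.4242
  (70 − 70.599)²/70.599 = 0.0051
  (90 − 69.995)²/69.995 = 5.7176
  (56 − 42.842)²/42.842 = 4.0412
  (75 − 42.436)²/42.436 = 24.9885
  (47 − 46.401)²/46.401 = 0.0077
  (26 − 46.005)²/46.005 = 8.6991
  (15 − 28.158)²/28.158 = 6.1486
χ² = 16.4242 + 0.0051 + 5.7176 + 4.0412 + 24.9885 + 0.0077 + 8.6991 + 6.1486 = 66.03

66.03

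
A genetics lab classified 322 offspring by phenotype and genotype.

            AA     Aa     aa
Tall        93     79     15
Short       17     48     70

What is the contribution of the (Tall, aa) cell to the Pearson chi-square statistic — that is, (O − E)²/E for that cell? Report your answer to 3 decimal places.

23.921

Row total (Tall) = 187; column total (aa) = 85; N = 322.
Expected count E = 187 × 85 / 322 = 49.3634.
Contribution = (O − E)²/E = (15 − 49.3634)² / 49.3634 = 23.921.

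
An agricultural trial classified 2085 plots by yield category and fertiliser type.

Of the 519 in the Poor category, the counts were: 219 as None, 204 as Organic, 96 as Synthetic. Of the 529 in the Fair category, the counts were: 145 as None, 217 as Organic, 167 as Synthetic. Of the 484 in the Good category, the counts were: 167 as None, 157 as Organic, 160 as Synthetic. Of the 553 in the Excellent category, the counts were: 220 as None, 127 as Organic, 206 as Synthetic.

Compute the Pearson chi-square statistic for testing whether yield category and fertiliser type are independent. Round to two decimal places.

Row totals: 519, 529, 484, 553. Column totals: 751, 705, 629. Grand total N = 2085.
Expected counts (row total × column total / N):
  Poor, None: 519×751/2085 = 186.940
  Poor, Organic: 519×705/2085 = 175.489
  Poor, Synthetic: 519×629/2085 = 156.571
  Fair, None: 529×751/2085 = 190.541
  Fair, Organic: 529×705/2085 = 178.871
  Fair, Synthetic: 529×629/2085 = 159.588
  Good, None: 484×751/2085 = 174.333
  Good, Organic: 484×705/2085 = 163.655
  Good, Synthetic: 484×629/2085 = 146.012
  Excellent, None: 553×751/2085 = 199.186
  Excellent, Organic: 553×705/2085 = 186.986
  Excellent, Synthetic: 553×629/2085 = 166.828
Contributions (O − E)²/E:
  (219 − 186.940)²/186.940 = 5.4983
  (204 − 175.489)²/175.489 = 4.6321
  (96 − 156.571)²/156.571 = 23.4325
  (145 − 190.541)²/190.541 = 10.8847
  (217 − 178.871)²/178.871 = 8.1278
  (167 − 159.588)²/159.588 = 0.3442
  (167 − 174.333)²/174.333 = 0.3084
  (157 − 163.655)²/163.655 = 0.2706
  (160 − 146.012)²/146.012 = 1.3401
  (220 − 199.186)²/199.186 = 2.1750
  (127 − 186.986)²/186.986 = 19.2438
  (206 − 166.828)²/166.828 = 9.1978
χ² = 5.4983 + 4.6321 + 23.4325 + 10.8847 + 8.1278 + 0.3442 + 0.3084 + 0.2706 + 1.3401 + 2.1750 + 19.2438 + 9.1978 = 85.46

85.46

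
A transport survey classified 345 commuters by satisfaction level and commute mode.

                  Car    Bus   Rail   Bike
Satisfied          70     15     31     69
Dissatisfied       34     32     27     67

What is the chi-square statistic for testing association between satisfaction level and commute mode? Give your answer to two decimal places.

Row totals: 185, 160. Column totals: 104, 47, 58, 136. Grand total N = 345.
Expected counts (row total × column total / N):
  Satisfied, Car: 185×104/345 = 55.768
  Satisfied, Bus: 185×47/345 = 25.203
  Satisfied, Rail: 185×58/345 = 31.101
  Satisfied, Bike: 185×136/345 = 72.928
  Dissatisfied, Car: 160×104/345 = 48.232
  Dissatisfied, Bus: 160×47/345 = 21.797
  Dissatisfied, Rail: 160×58/345 = 26.899
  Dissatisfied, Bike: 160×136/345 = 63.072
Contributions (O − E)²/E:
  (70 − 55.768)²/55.768 = 3.6320
  (15 − 25.203)²/25.203 = 4.1305
  (31 − 31.101)²/31.101 = 0.0003
  (69 − 72.928)²/72.928 = 0.2116
  (34 − 48.232)²/48.232 = 4.1995
  (32 − 21.797)²/21.797 = 4.7759
  (27 − 26.899)²/26.899 = 0.0004
  (67 − 63.072)²/63.072 = 0.2446
χ² = 3.6320 + 4.1305 + 0.0003 + 0.2116 + 4.1995 + 4.7759 + 0.0004 + 0.2446 = 17.19

17.19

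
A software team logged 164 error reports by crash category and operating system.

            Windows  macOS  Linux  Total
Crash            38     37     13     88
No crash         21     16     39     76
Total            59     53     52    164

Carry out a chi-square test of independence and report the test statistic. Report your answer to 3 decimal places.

25.477

Grand total N = 164.
Expected counts (row total × column total / N):
  Crash, Windows: 88×59/164 = 31.6585
  Crash, macOS: 88×53/164 = 28.4390
  Crash, Linux: 88×52/164 = 27.9024
  No crash, Windows: 76×59/164 = 27.3415
  No crash, macOS: 76×53/164 = 24.5610
  No crash, Linux: 76×52/164 = 24.0976
Contributions (O − E)²/E:
  (38 − 31.6585)²/31.6585 = 1.2703
  (37 − 28.4390)²/28.4390 = 2.5771
  (13 − 27.9024)²/27.9024 = 7.9592
  (21 − 27.3415)²/27.3415 = 1.4708
  (16 − 24.5610)²/24.5610 = 2.9840
  (39 − 24.0976)²/24.0976 = 9.2159
χ² = 1.2703 + 2.5771 + 7.9592 + 1.4708 + 2.9840 + 9.2159 = 25.477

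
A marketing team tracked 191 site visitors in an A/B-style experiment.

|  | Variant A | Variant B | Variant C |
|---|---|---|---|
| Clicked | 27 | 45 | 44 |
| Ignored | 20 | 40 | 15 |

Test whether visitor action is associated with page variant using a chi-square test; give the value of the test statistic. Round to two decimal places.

Row totals: 116, 75. Column totals: 47, 85, 59. Grand total N = 191.
Expected counts (row total × column total / N):
  Clicked, Variant A: 116×47/191 = 28.545
  Clicked, Variant B: 116×85/191 = 51.623
  Clicked, Variant C: 116×59/191 = 35.832
  Ignored, Variant A: 75×47/191 = 18.455
  Ignored, Variant B: 75×85/191 = 33.377
  Ignored, Variant C: 75×59/191 = 23.168
Contributions (O − E)²/E:
  (27 − 28.545)²/28.545 = 0.0836
  (45 − 51.623)²/51.623 = 0.8497
  (44 − 35.832)²/35.832 = 1.8619
  (20 − 18.455)²/18.455 = 0.1293
  (40 − 33.377)²/33.377 = 1.3142
  (15 − 23.168)²/23.168 = 2.8797
χ² = 0.0836 + 0.8497 + 1.8619 + 0.1293 + 1.3142 + 2.8797 = 7.12

7.12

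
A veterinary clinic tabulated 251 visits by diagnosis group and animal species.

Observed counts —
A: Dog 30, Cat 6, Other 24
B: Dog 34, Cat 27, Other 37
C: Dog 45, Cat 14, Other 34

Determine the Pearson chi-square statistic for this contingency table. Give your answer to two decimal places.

10.14

Row totals: 60, 98, 93. Column totals: 109, 47, 95. Grand total N = 251.
Expected counts (row total × column total / N):
  A, Dog: 60×109/251 = 26.056
  A, Cat: 60×47/251 = 11.235
  A, Other: 60×95/251 = 22.709
  B, Dog: 98×109/251 = 42.558
  B, Cat: 98×47/251 = 18.351
  B, Other: 98×95/251 = 37.092
  C, Dog: 93×109/251 = 40.386
  C, Cat: 93×47/251 = 17.414
  C, Other: 93×95/251 = 35.199
Contributions (O − E)²/E:
  (30 − 26.056)²/26.056 = 0.5970
  (6 − 11.235)²/11.235 = 2.4393
  (24 − 22.709)²/22.709 = 0.0734
  (34 − 42.558)²/42.558 = 1.7209
  (27 − 18.351)²/18.351 = 4.0764
  (37 − 37.092)²/37.092 = 0.0002
  (45 − 40.386)²/40.386 = 0.5271
  (14 − 17.414)²/17.414 = 0.6693
  (34 − 35.199)²/35.199 = 0.0408
χ² = 0.5970 + 2.4393 + 0.0734 + 1.7209 + 4.0764 + 0.0002 + 0.5271 + 0.6693 + 0.0408 = 10.14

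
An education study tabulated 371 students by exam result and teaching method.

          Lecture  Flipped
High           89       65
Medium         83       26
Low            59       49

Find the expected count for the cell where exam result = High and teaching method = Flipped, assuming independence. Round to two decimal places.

58.11

Row total (High) = 154; column total (Flipped) = 140; grand total N = 371.
Expected count = (row total × column total) / N = 154 × 140 / 371 = 58.11.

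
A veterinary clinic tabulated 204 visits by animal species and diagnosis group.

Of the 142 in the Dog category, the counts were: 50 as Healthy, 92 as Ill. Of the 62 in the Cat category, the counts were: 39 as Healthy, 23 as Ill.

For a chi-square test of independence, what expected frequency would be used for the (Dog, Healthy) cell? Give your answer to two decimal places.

Row total (Dog) = 142; column total (Healthy) = 89; grand total N = 204.
Expected count = (row total × column total) / N = 142 × 89 / 204 = 61.95.

61.95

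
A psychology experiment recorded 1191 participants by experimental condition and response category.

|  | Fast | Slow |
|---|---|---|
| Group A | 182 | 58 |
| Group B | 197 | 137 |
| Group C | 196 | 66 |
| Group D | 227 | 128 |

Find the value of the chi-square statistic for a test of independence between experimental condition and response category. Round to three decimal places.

Row totals: 240, 334, 262, 355. Column totals: 802, 389. Grand total N = 1191.
Expected counts (row total × column total / N):
  Group A, Fast: 240×802/1191 = 161.6121
  Group A, Slow: 240×389/1191 = 78.3879
  Group B, Fast: 334×802/1191 = 224.9102
  Group B, Slow: 334×389/1191 = 109.0898
  Group C, Fast: 262×802/1191 = 176.4265
  Group C, Slow: 262×389/1191 = 85.5735
  Group D, Fast: 355×802/1191 = 239.0512
  Group D, Slow: 355×389/1191 = 115.9488
Contributions (O − E)²/E:
  (182 − 161.6121)²/161.6121 = 2.5720
  (58 − 78.3879)²/78.3879 = 5.3027
  (197 − 224.9102)²/224.9102 = 3.4635
  (137 − 109.0898)²/109.0898 = 7.1407
  (196 − 176.4265)²/176.4265 = 2.1716
  (66 − 85.5735)²/85.5735 = 4.4771
  (227 − 239.0512)²/239.0512 = 0.6075
  (128 − 115.9488)²/115.9488 = 1.2525
χ² = 2.5720 + 5.3027 + 3.4635 + 7.1407 + 2.1716 + 4.4771 + 0.6075 + 1.2525 = 26.988

26.988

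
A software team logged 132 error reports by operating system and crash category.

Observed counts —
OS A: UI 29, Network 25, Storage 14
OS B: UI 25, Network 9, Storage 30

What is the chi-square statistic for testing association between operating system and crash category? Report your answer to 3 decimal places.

13.535

Row totals: 68, 64. Column totals: 54, 34, 44. Grand total N = 132.
Expected counts (row total × column total / N):
  OS A, UI: 68×54/132 = 27.81818
  OS A, Network: 68×34/132 = 17.51515
  OS A, Storage: 68×44/132 = 22.66667
  OS B, UI: 64×54/132 = 26.18182
  OS B, Network: 64×34/132 = 16.48485
  OS B, Storage: 64×44/132 = 21.33333
Contributions (O − E)²/E:
  (29 − 27.81818)²/27.81818 = 0.0502
  (25 − 17.51515)²/17.51515 = 3.1985
  (14 − 22.66667)²/22.66667 = 3.3137
  (25 − 26.18182)²/26.18182 = 0.0533
  (9 − 16.48485)²/16.48485 = 3.3985
  (30 − 21.33333)²/21.33333 = 3.5208
χ² = 0.0502 + 3.1985 + 3.3137 + 0.0533 + 3.3985 + 3.5208 = 13.535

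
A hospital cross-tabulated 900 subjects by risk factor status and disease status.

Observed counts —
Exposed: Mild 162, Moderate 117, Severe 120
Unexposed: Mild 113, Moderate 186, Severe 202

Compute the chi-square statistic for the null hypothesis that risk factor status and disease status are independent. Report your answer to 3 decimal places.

Row totals: 399, 501. Column totals: 275, 303, 322. Grand total N = 900.
Expected counts (row total × column total / N):
  Exposed, Mild: 399×275/900 = 121.9167
  Exposed, Moderate: 399×303/900 = 134.3300
  Exposed, Severe: 399×322/900 = 142.7533
  Unexposed, Mild: 501×275/900 = 153.0833
  Unexposed, Moderate: 501×303/900 = 168.6700
  Unexposed, Severe: 501×322/900 = 179.2467
Contributions (O − E)²/E:
  (162 − 121.9167)²/121.9167 = 13.1784
  (117 − 134.3300)²/134.3300 = 2.2358
  (120 − 142.7533)²/142.7533 = 3.6266
  (113 − 153.0833)²/153.0833 = 10.4954
  (186 − 168.6700)²/168.6700 = 1.7806
  (202 − 179.2467)²/179.2467 = 2.8883
χ² = 13.1784 + 2.2358 + 3.6266 + 10.4954 + 1.7806 + 2.8883 = 34.205

34.205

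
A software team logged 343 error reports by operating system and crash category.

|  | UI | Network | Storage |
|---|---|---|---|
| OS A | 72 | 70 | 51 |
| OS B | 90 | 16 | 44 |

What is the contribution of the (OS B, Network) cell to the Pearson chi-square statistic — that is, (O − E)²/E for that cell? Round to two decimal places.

Row total (OS B) = 150; column total (Network) = 86; N = 343.
Expected count E = 150 × 86 / 343 = 37.6093.
Contribution = (O − E)²/E = (16 − 37.6093)² / 37.6093 = 12.42.

12.42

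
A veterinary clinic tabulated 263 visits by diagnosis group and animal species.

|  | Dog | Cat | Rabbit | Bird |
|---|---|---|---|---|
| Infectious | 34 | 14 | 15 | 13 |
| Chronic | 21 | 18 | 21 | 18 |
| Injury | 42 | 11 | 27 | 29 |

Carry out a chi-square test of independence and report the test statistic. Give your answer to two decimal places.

11.08

Row totals: 76, 78, 109. Column totals: 97, 43, 63, 60. Grand total N = 263.
Expected counts (row total × column total / N):
  Infectious, Dog: 76×97/263 = 28.0304
  Infectious, Cat: 76×43/263 = 12.4259
  Infectious, Rabbit: 76×63/263 = 18.2053
  Infectious, Bird: 76×60/263 = 17.3384
  Chronic, Dog: 78×97/263 = 28.7681
  Chronic, Cat: 78×43/263 = 12.7529
  Chronic, Rabbit: 78×63/263 = 18.6844
  Chronic, Bird: 78×60/263 = 17.7947
  Injury, Dog: 109×97/263 = 40.2015
  Injury, Cat: 109×43/263 = 17.8213
  Injury, Rabbit: 109×63/263 = 26.1103
  Injury, Bird: 109×60/263 = 24.8669
Contributions (O − E)²/E:
  (34 − 28.0304)²/28.0304 = 1.2713
  (14 − 12.4259)²/12.4259 = 0.1994
  (15 − 18.2053)²/18.2053 = 0.5643
  (13 − 17.3384)²/17.3384 = 1.0856
  (21 − 28.7681)²/28.7681 = 2.0976
  (18 − 12.7529)²/12.7529 = 2.1589
  (21 − 18.6844)²/18.6844 = 0.2870
  (18 − 17.7947)²/17.7947 = 0.0024
  (42 − 40.2015)²/40.2015 = 0.0805
  (11 − 17.8213)²/17.8213 = 2.6109
  (27 − 26.1103)²/26.1103 = 0.0303
  (29 − 24.8669)²/24.8669 = 0.6870
χ² = 1.2713 + 0.1994 + 0.5643 + 1.0856 + 2.0976 + 2.1589 + 0.2870 + 0.0024 + 0.0805 + 2.6109 + 0.0303 + 0.6870 = 11.08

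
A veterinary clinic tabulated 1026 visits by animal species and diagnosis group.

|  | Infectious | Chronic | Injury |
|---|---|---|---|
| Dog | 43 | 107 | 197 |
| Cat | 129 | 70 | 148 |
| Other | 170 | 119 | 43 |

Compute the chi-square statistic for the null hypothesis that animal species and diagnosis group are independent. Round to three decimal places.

183.552

Row totals: 347, 347, 332. Column totals: 342, 296, 388. Grand total N = 1026.
Expected counts (row total × column total / N):
  Dog, Infectious: 347×342/1026 = 115.6667
  Dog, Chronic: 347×296/1026 = 100.1092
  Dog, Injury: 347×388/1026 = 131.2242
  Cat, Infectious: 347×342/1026 = 115.6667
  Cat, Chronic: 347×296/1026 = 100.1092
  Cat, Injury: 347×388/1026 = 131.2242
  Other, Infectious: 332×342/1026 = 110.6667
  Other, Chronic: 332×296/1026 = 95.7817
  Other, Injury: 332×388/1026 = 125.5517
Contributions (O − E)²/E:
  (43 − 115.6667)²/115.6667 = 45.6523
  (107 − 100.1092)²/100.1092 = 0.4743
  (197 − 131.2242)²/131.2242 = 32.9700
  (129 − 115.6667)²/115.6667 = 1.5370
  (70 − 100.1092)²/100.1092 = 9.0558
  (148 − 131.2242)²/131.2242 = 2.1446
  (170 − 110.6667)²/110.6667 = 31.8112
  (119 − 95.7817)²/95.7817 = 5.6283
  (43 − 125.5517)²/125.5517 = 54.2787
χ² = 45.6523 + 0.4743 + 32.9700 + 1.5370 + 9.0558 + 2.1446 + 31.8112 + 5.6283 + 54.2787 = 183.552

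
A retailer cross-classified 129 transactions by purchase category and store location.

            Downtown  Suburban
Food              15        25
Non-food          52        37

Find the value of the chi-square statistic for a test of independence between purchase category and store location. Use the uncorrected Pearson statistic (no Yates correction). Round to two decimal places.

Row totals: 40, 89. Column totals: 67, 62. Grand total N = 129.
Expected counts (row total × column total / N):
  Food, Downtown: 40×67/129 = 20.775
  Food, Suburban: 40×62/129 = 19.225
  Non-food, Downtown: 89×67/129 = 46.225
  Non-food, Suburban: 89×62/129 = 42.775
Contributions (O − E)²/E:
  (15 − 20.775)²/20.775 = 1.6053
  (25 − 19.225)²/19.225 = 1.7348
  (52 − 46.225)²/46.225 = 0.7215
  (37 − 42.775)²/42.775 = 0.7797
χ² = 1.6053 + 1.7348 + 0.7215 + 0.7797 = 4.84

4.84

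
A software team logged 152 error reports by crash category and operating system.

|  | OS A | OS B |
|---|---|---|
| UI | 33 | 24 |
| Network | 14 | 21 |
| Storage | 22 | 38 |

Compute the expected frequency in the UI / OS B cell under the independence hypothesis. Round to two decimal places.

31.13

Row total (UI) = 57; column total (OS B) = 83; grand total N = 152.
Expected count = (row total × column total) / N = 57 × 83 / 152 = 31.13.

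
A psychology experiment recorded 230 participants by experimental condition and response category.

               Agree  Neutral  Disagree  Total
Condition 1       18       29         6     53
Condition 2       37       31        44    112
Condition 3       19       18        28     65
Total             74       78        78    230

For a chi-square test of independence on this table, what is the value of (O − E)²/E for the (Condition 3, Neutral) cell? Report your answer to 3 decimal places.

0.742

Row total (Condition 3) = 65; column total (Neutral) = 78; N = 230.
Expected count E = 65 × 78 / 230 = 22.0435.
Contribution = (O − E)²/E = (18 − 22.0435)² / 22.0435 = 0.742.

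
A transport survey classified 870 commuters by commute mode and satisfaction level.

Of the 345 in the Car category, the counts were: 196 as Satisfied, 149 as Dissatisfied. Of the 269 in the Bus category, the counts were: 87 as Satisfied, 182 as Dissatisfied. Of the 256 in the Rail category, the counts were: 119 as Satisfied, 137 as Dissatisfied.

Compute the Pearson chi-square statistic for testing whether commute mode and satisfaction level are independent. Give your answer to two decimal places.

Row totals: 345, 269, 256. Column totals: 402, 468. Grand total N = 870.
Expected counts (row total × column total / N):
  Car, Satisfied: 345×402/870 = 159.414
  Car, Dissatisfied: 345×468/870 = 185.586
  Bus, Satisfied: 269×402/870 = 124.297
  Bus, Dissatisfied: 269×468/870 = 144.703
  Rail, Satisfied: 256×402/870 = 118.290
  Rail, Dissatisfied: 256×468/870 = 137.710
Contributions (O − E)²/E:
  (196 − 159.414)²/159.414 = 8.3966
  (149 − 185.586)²/185.586 = 7.2125
  (87 − 124.297)²/124.297 = 11.1915
  (182 − 144.703)²/144.703 = 9.6133
  (119 − 118.290)²/118.290 = 0.0043
  (137 − 137.710)²/137.710 = 0.0037
χ² = 8.3966 + 7.2125 + 11.1915 + 9.6133 + 0.0043 + 0.0037 = 36.42

36.42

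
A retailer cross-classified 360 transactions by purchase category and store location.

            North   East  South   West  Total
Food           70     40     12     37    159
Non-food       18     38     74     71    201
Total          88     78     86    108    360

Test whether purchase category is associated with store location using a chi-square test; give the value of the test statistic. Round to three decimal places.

Grand total N = 360.
Expected counts (row total × column total / N):
  Food, North: 159×88/360 = 38.86667
  Food, East: 159×78/360 = 34.45000
  Food, South: 159×86/360 = 37.98333
  Food, West: 159×108/360 = 47.70000
  Non-food, North: 201×88/360 = 49.13333
  Non-food, East: 201×78/360 = 43.55000
  Non-food, South: 201×86/360 = 48.01667
  Non-food, West: 201×108/360 = 60.30000
Contributions (O − E)²/E:
  (70 − 38.86667)²/38.86667 = 24.9387
  (40 − 34.45000)²/34.45000 = 0.8941
  (12 − 37.98333)²/37.98333 = 17.7745
  (37 − 47.70000)²/47.70000 = 2.4002
  (18 − 49.13333)²/49.13333 = 19.7276
  (38 − 43.55000)²/43.55000 = 0.7073
  (74 − 48.01667)²/48.01667 = 14.0604
  (71 − 60.30000)²/60.30000 = 1.8987
χ² = 24.9387 + 0.8941 + 17.7745 + 2.4002 + 19.7276 + 0.7073 + 14.0604 + 1.8987 = 82.402

82.402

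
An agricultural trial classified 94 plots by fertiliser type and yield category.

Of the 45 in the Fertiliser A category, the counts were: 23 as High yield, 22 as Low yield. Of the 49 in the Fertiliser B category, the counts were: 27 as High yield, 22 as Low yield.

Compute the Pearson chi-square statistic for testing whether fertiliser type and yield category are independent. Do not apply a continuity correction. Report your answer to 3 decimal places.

Row totals: 45, 49. Column totals: 50, 44. Grand total N = 94.
Expected counts (row total × column total / N):
  Fertiliser A, High yield: 45×50/94 = 23.9362
  Fertiliser A, Low yield: 45×44/94 = 21.0638
  Fertiliser B, High yield: 49×50/94 = 26.0638
  Fertiliser B, Low yield: 49×44/94 = 22.9362
Contributions (O − E)²/E:
  (23 − 23.9362)²/23.9362 = 0.0366
  (22 − 21.0638)²/21.0638 = 0.0416
  (27 − 26.0638)²/26.0638 = 0.0336
  (22 − 22.9362)²/22.9362 = 0.0382
χ² = 0.0366 + 0.0416 + 0.0336 + 0.0382 = 0.150

0.150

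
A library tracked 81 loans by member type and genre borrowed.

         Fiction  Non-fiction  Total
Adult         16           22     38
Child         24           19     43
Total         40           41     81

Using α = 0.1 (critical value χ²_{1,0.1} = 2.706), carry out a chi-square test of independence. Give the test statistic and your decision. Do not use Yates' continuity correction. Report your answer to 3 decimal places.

Grand total N = 81.
Expected counts (row total × column total / N):
  Adult, Fiction: 38×40/81 = 18.7654
  Adult, Non-fiction: 38×41/81 = 19.2346
  Child, Fiction: 43×40/81 = 21.2346
  Child, Non-fiction: 43×41/81 = 21.7654
Contributions (O − E)²/E:
  (16 − 18.7654)²/18.7654 = 0.4075
  (22 − 19.2346)²/19.2346 = 0.3976
  (24 − 21.2346)²/21.2346 = 0.3601
  (19 − 21.7654)²/21.7654 = 0.3514
χ² = 0.4075 + 0.3976 + 0.3601 + 0.3514 = 1.517
df = (2−1)(2−1) = 1. Since 1.517 < 2.706, fail to reject the null hypothesis of independence at α = 0.1.

1.517; fail to reject H₀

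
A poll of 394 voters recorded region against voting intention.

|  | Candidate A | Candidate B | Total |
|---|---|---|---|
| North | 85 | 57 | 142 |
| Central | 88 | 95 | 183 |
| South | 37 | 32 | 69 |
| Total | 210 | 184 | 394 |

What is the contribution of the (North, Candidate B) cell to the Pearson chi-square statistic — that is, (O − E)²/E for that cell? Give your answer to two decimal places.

Row total (North) = 142; column total (Candidate B) = 184; N = 394.
Expected count E = 142 × 184 / 394 = 66.3147.
Contribution = (O − E)²/E = (57 − 66.3147)² / 66.3147 = 1.31.

1.31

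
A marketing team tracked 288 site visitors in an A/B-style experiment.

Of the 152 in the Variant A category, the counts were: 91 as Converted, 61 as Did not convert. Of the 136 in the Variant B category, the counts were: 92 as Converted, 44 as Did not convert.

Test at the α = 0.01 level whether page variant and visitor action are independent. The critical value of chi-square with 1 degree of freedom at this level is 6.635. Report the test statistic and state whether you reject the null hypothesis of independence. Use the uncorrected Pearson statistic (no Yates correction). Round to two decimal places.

Row totals: 152, 136. Column totals: 183, 105. Grand total N = 288.
Expected counts (row total × column total / N):
  Variant A, Converted: 152×183/288 = 96.583
  Variant A, Did not convert: 152×105/288 = 55.417
  Variant B, Converted: 136×183/288 = 86.417
  Variant B, Did not convert: 136×105/288 = 49.583
Contributions (O − E)²/E:
  (91 − 96.583)²/96.583 = 0.3227
  (61 − 55.417)²/55.417 = 0.5625
  (92 − 86.417)²/86.417 = 0.3607
  (44 − 49.583)²/49.583 = 0.6286
χ² = 0.3227 + 0.5625 + 0.3607 + 0.6286 = 1.87
df = (2−1)(2−1) = 1. Since 1.87 < 6.635, fail to reject the null hypothesis of independence at α = 0.01.

1.87; fail to reject H₀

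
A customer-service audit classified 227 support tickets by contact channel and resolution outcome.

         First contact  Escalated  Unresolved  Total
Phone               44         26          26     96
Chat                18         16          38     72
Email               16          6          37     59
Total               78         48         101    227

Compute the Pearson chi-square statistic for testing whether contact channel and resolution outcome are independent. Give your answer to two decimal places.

Grand total N = 227.
Expected counts (row total × column total / N):
  Phone, First contact: 96×78/227 = 32.987
  Phone, Escalated: 96×48/227 = 20.300
  Phone, Unresolved: 96×101/227 = 42.714
  Chat, First contact: 72×78/227 = 24.740
  Chat, Escalated: 72×48/227 = 15.225
  Chat, Unresolved: 72×101/227 = 32.035
  Email, First contact: 59×78/227 = 20.273
  Email, Escalated: 59×48/227 = 12.476
  Email, Unresolved: 59×101/227 = 26.251
Contributions (O − E)²/E:
  (44 − 32.987)²/32.987 = 3.6768
  (26 − 20.300)²/20.300 = 1.6005
  (26 − 42.714)²/42.714 = 6.5402
  (18 − 24.740)²/24.740 = 1.8362
  (16 − 15.225)²/15.225 = 0.0394
  (38 − 32.035)²/32.035 = 1.1107
  (16 − 20.273)²/20.273 = 0.9006
  (6 − 12.476)²/12.476 = 3.3615
  (37 − 26.251)²/26.251 = 4.4014
χ² = 3.6768 + 1.6005 + 6.5402 + 1.8362 + 0.0394 + 1.1107 + 0.9006 + 3.3615 + 4.4014 = 23.47

23.47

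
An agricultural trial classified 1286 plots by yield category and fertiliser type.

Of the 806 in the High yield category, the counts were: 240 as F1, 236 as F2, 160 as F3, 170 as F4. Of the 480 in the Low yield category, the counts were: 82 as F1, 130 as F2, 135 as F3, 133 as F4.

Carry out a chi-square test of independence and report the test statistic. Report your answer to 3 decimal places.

34.436

Row totals: 806, 480. Column totals: 322, 366, 295, 303. Grand total N = 1286.
Expected counts (row total × column total / N):
  High yield, F1: 806×322/1286 = 201.8134
  High yield, F2: 806×366/1286 = 229.3904
  High yield, F3: 806×295/1286 = 184.8911
  High yield, F4: 806×303/1286 = 189.9051
  Low yield, F1: 480×322/1286 = 120.1866
  Low yield, F2: 480×366/1286 = 136.6096
  Low yield, F3: 480×295/1286 = 110.1089
  Low yield, F4: 480×303/1286 = 113.0949
Contributions (O − E)²/E:
  (240 − 201.8134)²/201.8134 = 7.2256
  (236 − 229.3904)²/229.3904 = 0.1904
  (160 − 184.8911)²/184.8911 = 3.3510
  (170 − 189.9051)²/189.9051 = 2.0864
  (82 − 120.1866)²/120.1866 = 12.1329
  (130 − 136.6096)²/136.6096 = 0.3198
  (135 − 110.1089)²/110.1089 = 5.6269
  (133 − 113.0949)²/113.0949 = 3.5034
χ² = 7.2256 + 0.1904 + 3.3510 + 2.0864 + 12.1329 + 0.3198 + 5.6269 + 3.5034 = 34.436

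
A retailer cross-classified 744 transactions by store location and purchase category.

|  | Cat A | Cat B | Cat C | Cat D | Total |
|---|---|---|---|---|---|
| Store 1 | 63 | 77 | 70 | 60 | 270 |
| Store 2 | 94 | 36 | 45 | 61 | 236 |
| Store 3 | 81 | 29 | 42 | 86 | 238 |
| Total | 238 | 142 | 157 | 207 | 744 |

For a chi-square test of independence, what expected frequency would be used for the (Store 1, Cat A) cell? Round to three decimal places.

86.371

Row total (Store 1) = 270; column total (Cat A) = 238; grand total N = 744.
Expected count = (row total × column total) / N = 270 × 238 / 744 = 86.371.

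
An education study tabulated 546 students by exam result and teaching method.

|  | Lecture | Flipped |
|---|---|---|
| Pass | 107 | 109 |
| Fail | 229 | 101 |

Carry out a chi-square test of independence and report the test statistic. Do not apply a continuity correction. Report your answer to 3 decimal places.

Row totals: 216, 330. Column totals: 336, 210. Grand total N = 546.
Expected counts (row total × column total / N):
  Pass, Lecture: 216×336/546 = 132.9231
  Pass, Flipped: 216×210/546 = 83.0769
  Fail, Lecture: 330×336/546 = 203.0769
  Fail, Flipped: 330×210/546 = 126.9231
Contributions (O − E)²/E:
  (107 − 132.9231)²/132.9231 = 5.0556
  (109 − 83.0769)²/83.0769 = 8.0890
  (229 − 203.0769)²/203.0769 = 3.3091
  (101 − 126.9231)²/126.9231 = 5.2946
χ² = 5.0556 + 8.0890 + 3.3091 + 5.2946 = 21.748

21.748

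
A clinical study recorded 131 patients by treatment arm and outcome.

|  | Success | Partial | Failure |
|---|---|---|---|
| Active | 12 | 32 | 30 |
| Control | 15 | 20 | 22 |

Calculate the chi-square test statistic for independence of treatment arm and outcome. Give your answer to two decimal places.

2.16

Row totals: 74, 57. Column totals: 27, 52, 52. Grand total N = 131.
Expected counts (row total × column total / N):
  Active, Success: 74×27/131 = 15.252
  Active, Partial: 74×52/131 = 29.374
  Active, Failure: 74×52/131 = 29.374
  Control, Success: 57×27/131 = 11.748
  Control, Partial: 57×52/131 = 22.626
  Control, Failure: 57×52/131 = 22.626
Contributions (O − E)²/E:
  (12 − 15.252)²/15.252 = 0.6934
  (32 − 29.374)²/29.374 = 0.2348
  (30 − 29.374)²/29.374 = 0.0133
  (15 − 11.748)²/11.748 = 0.9002
  (20 − 22.626)²/22.626 = 0.3048
  (22 − 22.626)²/22.626 = 0.0173
χ² = 0.6934 + 0.2348 + 0.0133 + 0.9002 + 0.3048 + 0.0173 = 2.16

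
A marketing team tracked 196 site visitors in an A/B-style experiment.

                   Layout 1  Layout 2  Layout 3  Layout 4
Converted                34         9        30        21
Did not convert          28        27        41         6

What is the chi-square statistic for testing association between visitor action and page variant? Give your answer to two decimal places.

Row totals: 94, 102. Column totals: 62, 36, 71, 27. Grand total N = 196.
Expected counts (row total × column total / N):
  Converted, Layout 1: 94×62/196 = 29.735
  Converted, Layout 2: 94×36/196 = 17.265
  Converted, Layout 3: 94×71/196 = 34.051
  Converted, Layout 4: 94×27/196 = 12.949
  Did not convert, Layout 1: 102×62/196 = 32.265
  Did not convert, Layout 2: 102×36/196 = 18.735
  Did not convert, Layout 3: 102×71/196 = 36.949
  Did not convert, Layout 4: 102×27/196 = 14.051
Contributions (O − E)²/E:
  (34 − 29.735)²/29.735 = 0.6117
  (9 − 17.265)²/17.265 = 3.9566
  (30 − 34.051)²/34.051 = 0.4819
  (21 − 12.949)²/12.949 = 5.0057
  (28 − 32.265)²/32.265 = 0.5638
  (27 − 18.735)²/18.735 = 3.6461
  (41 − 36.949)²/36.949 = 0.4441
  (6 − 14.051)²/14.051 = 4.6131
χ² = 0.6117 + 3.9566 + 0.4819 + 5.0057 + 0.5638 + 3.6461 + 0.4441 + 4.6131 = 19.32

19.32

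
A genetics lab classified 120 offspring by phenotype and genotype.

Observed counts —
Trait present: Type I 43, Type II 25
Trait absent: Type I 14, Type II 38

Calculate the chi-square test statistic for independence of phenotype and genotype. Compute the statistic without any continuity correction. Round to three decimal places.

Row totals: 68, 52. Column totals: 57, 63. Grand total N = 120.
Expected counts (row total × column total / N):
  Trait present, Type I: 68×57/120 = 32.3000
  Trait present, Type II: 68×63/120 = 35.7000
  Trait absent, Type I: 52×57/120 = 24.7000
  Trait absent, Type II: 52×63/120 = 27.3000
Contributions (O − E)²/E:
  (43 − 32.3000)²/32.3000 = 3.5446
  (25 − 35.7000)²/35.7000 = 3.2070
  (14 − 24.7000)²/24.7000 = 4.6352
  (38 − 27.3000)²/27.3000 = 4.1938
χ² = 3.5446 + 3.2070 + 4.6352 + 4.1938 = 15.581

15.581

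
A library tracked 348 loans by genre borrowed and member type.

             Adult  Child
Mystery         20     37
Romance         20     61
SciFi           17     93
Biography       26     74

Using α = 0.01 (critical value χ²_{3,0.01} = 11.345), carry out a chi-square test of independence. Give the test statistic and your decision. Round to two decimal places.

Row totals: 57, 81, 110, 100. Column totals: 83, 265. Grand total N = 348.
Expected counts (row total × column total / N):
  Mystery, Adult: 57×83/348 = 13.595
  Mystery, Child: 57×265/348 = 43.405
  Romance, Adult: 81×83/348 = 19.319
  Romance, Child: 81×265/348 = 61.681
  SciFi, Adult: 110×83/348 = 26.236
  SciFi, Child: 110×265/348 = 83.764
  Biography, Adult: 100×83/348 = 23.851
  Biography, Child: 100×265/348 = 76.149
Contributions (O − E)²/E:
  (20 − 13.595)²/13.595 = 3.0176
  (37 − 43.405)²/43.405 = 0.9451
  (20 − 19.319)²/19.319 = 0.0240
  (61 − 61.681)²/61.681 = 0.0075
  (17 − 26.236)²/26.236 = 3.2514
  (93 − 83.764)²/83.764 = 1.0184
  (26 − 23.851)²/23.851 = 0.1936
  (74 − 76.149)²/76.149 = 0.0606
χ² = 3.0176 + 0.9451 + 0.0240 + 0.0075 + 3.2514 + 1.0184 + 0.1936 + 0.0606 = 8.52
df = (4−1)(2−1) = 3. Since 8.52 < 11.345, fail to reject the null hypothesis of independence at α = 0.01.

8.52; fail to reject H₀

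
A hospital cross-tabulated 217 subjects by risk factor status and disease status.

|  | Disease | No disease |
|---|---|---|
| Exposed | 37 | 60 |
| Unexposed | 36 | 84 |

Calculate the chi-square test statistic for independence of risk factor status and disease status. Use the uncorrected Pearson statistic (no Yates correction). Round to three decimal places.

1.594

Row totals: 97, 120. Column totals: 73, 144. Grand total N = 217.
Expected counts (row total × column total / N):
  Exposed, Disease: 97×73/217 = 32.63134
  Exposed, No disease: 97×144/217 = 64.36866
  Unexposed, Disease: 120×73/217 = 40.36866
  Unexposed, No disease: 120×144/217 = 79.63134
Contributions (O − E)²/E:
  (37 − 32.63134)²/32.63134 = 0.5849
  (60 − 64.36866)²/64.36866 = 0.2965
  (36 − 40.36866)²/40.36866 = 0.4728
  (84 − 79.63134)²/79.63134 = 0.2397
χ² = 0.5849 + 0.2965 + 0.4728 + 0.2397 = 1.594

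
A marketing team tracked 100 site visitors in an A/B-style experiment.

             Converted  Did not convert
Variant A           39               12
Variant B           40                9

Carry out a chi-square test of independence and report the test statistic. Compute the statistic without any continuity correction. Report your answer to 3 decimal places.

Row totals: 51, 49. Column totals: 79, 21. Grand total N = 100.
Expected counts (row total × column total / N):
  Variant A, Converted: 51×79/100 = 40.2900
  Variant A, Did not convert: 51×21/100 = 10.7100
  Variant B, Converted: 49×79/100 = 38.7100
  Variant B, Did not convert: 49×21/100 = 10.2900
Contributions (O − E)²/E:
  (39 − 40.2900)²/40.2900 = 0.0413
  (12 − 10.7100)²/10.7100 = 0.1554
  (40 − 38.7100)²/38.7100 = 0.0430
  (9 − 10.2900)²/10.2900 = 0.1617
χ² = 0.0413 + 0.1554 + 0.0430 + 0.1617 = 0.401

0.401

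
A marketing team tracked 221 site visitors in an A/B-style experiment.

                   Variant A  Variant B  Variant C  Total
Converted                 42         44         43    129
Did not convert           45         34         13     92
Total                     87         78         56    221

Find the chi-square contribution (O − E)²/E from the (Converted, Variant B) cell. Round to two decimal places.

0.05

Row total (Converted) = 129; column total (Variant B) = 78; N = 221.
Expected count E = 129 × 78 / 221 = 45.529.
Contribution = (O − E)²/E = (44 − 45.529)² / 45.529 = 0.05.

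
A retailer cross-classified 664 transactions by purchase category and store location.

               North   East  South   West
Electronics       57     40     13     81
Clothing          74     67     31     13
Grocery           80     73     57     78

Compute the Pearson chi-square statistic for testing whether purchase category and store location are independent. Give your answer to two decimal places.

73.10

Row totals: 191, 185, 288. Column totals: 211, 180, 101, 172. Grand total N = 664.
Expected counts (row total × column total / N):
  Electronics, North: 191×211/664 = 60.694
  Electronics, East: 191×180/664 = 51.777
  Electronics, South: 191×101/664 = 29.053
  Electronics, West: 191×172/664 = 49.476
  Clothing, North: 185×211/664 = 58.788
  Clothing, East: 185×180/664 = 50.151
  Clothing, South: 185×101/664 = 28.140
  Clothing, West: 185×172/664 = 47.922
  Grocery, North: 288×211/664 = 91.518
  Grocery, East: 288×180/664 = 78.072
  Grocery, South: 288×101/664 = 43.807
  Grocery, West: 288×172/664 = 74.602
Contributions (O − E)²/E:
  (57 − 60.694)²/60.694 = 0.2248
  (40 − 51.777)²/51.777 = 2.6788
  (13 − 29.053)²/29.053 = 8.8700
  (81 − 49.476)²/49.476 = 20.0858
  (74 − 58.788)²/58.788 = 3.9363
  (67 − 50.151)²/50.151 = 5.6607
  (31 − 28.140)²/28.140 = 0.2907
  (13 − 47.922)²/47.922 = 25.4486
  (80 − 91.518)²/91.518 = 1.4496
  (73 − 78.072)²/78.072 = 0.3295
  (57 − 43.807)²/43.807 = 3.9732
  (78 − 74.602)²/74.602 = 0.1548
χ² = 0.2248 + 2.6788 + 8.8700 + 20.0858 + 3.9363 + 5.6607 + 0.2907 + 25.4486 + 1.4496 + 0.3295 + 3.9732 + 0.1548 = 73.10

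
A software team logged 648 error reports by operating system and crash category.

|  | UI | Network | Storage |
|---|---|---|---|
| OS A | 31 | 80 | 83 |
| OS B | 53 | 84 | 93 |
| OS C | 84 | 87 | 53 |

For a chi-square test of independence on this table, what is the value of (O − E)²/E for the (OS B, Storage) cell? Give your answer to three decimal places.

Row total (OS B) = 230; column total (Storage) = 229; N = 648.
Expected count E = 230 × 229 / 648 = 81.2809.
Contribution = (O − E)²/E = (93 − 81.2809)² / 81.2809 = 1.690.

1.690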